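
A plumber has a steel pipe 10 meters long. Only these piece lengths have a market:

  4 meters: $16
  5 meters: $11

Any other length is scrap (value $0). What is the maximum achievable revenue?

Consider every possible first cut. r[k] is the best of p[i]+r[k−i] over all sellable i≤k.
r[1] = 0
r[2] = 0
r[3] = 0
r[4] = 16
r[5] = 16
r[6] = 16
r[7] = 16
r[8] = 32  (first piece 4, then r[4]=16)
r[9] = 32
r[10] = 32
One optimal cutting: pieces 4 + 4 with 2 meters of scrap → $32.

32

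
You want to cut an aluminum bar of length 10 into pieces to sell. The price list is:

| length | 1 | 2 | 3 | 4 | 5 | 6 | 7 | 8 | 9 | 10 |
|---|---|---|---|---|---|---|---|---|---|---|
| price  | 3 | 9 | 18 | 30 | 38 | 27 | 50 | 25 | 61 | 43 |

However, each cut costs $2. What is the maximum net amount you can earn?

Build net[k] bottom-up: net[k] = max over allowed piece i of (p[i] + net[k−i]) − 2 per cut.
net[1] = 3
net[2] = max(3+3-2, 9+0) = 9
net[3] = max(3+9-2, 9+3-2, 18+0) = 18
net[4] = max(3+18-2, 9+9-2, 18+3-2, 30+0) = 30
net[5] = max(3+30-2, 9+18-2, 18+9-2, 30+3-2, 38+0) = 38
net[6] = max(3+38-2, 9+30-2, 18+18-2, 30+9-2, 38+3-2, 27+0) = 39
net[7] = max(3+39-2, 9+38-2, 18+30-2, …, 27+3-2, 50+0) = 50
net[8] = max(3+50-2, 9+39-2, 18+38-2, …, 50+3-2, 25+0) = 58
net[9] = max(3+58-2, 9+50-2, 18+39-2, …, 25+3-2, 61+0) = 66
net[10] = max(3+66-2, 9+58-2, 18+50-2, …, 61+3-2, 43+0) = 74
One optimal plan: pieces 5 + 5 (1 cut) → $76 − $2 = $74.

74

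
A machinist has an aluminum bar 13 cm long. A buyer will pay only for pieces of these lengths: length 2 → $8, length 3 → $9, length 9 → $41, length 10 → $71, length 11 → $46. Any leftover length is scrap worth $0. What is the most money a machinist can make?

80

Build best[k] bottom-up: best[k] = max over allowed piece i of (p[i] + best[k−i]).
best[1] = 0
best[2] = 8
best[3] = max(8+0, 9+0) = 9
best[4] = max(8+8, 9+0) = 16
best[5] = max(8+9, 9+8) = 17
best[6] = max(8+16, 9+9) = 24
best[7] = max(8+17, 9+16) = 25
best[8] = max(8+24, 9+17) = 32
best[9] = max(8+25, 9+24, 41+0) = 41
best[10] = max(8+32, 9+25, 41+0, 71+0) = 71
best[11] = max(8+41, 9+32, 41+8, 71+0, 46+0) = 71
best[12] = max(8+71, 9+41, 41+9, 71+8, 46+0) = 79
best[13] = max(8+71, 9+71, 41+16, 71+9, 46+8) = 80
One optimal cutting: 10 + 3 → $80.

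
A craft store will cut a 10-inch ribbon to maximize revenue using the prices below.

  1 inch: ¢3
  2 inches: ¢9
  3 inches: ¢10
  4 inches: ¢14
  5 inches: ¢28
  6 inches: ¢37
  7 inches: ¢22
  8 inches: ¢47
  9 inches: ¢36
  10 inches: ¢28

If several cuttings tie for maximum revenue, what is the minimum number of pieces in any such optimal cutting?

Consider every possible first cut. r[k] is the best of p[i]+r[k−i] over all sellable i≤k.
r[1] = 3
r[2] = 9
r[3] = 12  (first piece 1, then r[2]=9)
r[4] = 18  (first piece 2, then r[2]=9)
r[5] = 28
r[6] = 37
r[7] = 40  (first piece 1, then r[6]=37)
r[8] = 47
r[9] = 50  (first piece 1, then r[8]=47)
r[10] = 56  (first piece 2, then r[8]=47)
Maximum revenue is ¢56.
Now minimize piece count subject to staying optimal: for each k, pieces[k] = 1 + min over i with p[i]+r[k−i]=r[k] of pieces[k−i].
pieces[7] = 2
pieces[8] = 1
pieces[9] = 2
pieces[10] = 2

2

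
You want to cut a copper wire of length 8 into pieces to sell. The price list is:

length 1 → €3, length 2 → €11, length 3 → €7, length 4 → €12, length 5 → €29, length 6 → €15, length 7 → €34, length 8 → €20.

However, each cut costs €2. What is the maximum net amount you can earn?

39

Build r[k] bottom-up: r[k] = max over allowed piece i of (p[i] + r[k−i]) − 2 per cut.
r[1] = 3
r[2] = 11
r[3] = 12  (first piece 1, then r[2]=11)
r[4] = 20  (first piece 2, then r[2]=11)
r[5] = 29
r[6] = 30  (first piece 1, then r[5]=29)
r[7] = 38  (first piece 2, then r[5]=29)
r[8] = 39  (first piece 1, then r[7]=38)
One optimal plan: pieces 5 + 2 + 1 (2 cuts) → €43 − €4 = €39.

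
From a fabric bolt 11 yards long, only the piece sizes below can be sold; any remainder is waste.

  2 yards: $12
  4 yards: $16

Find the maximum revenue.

60

Consider every possible first cut. r[k] is the best of p[i]+r[k−i] over all sellable i≤k.
r[1] = 0
r[2] = 12
r[3] = 12
r[4] = max(12+12, 16+0) = 24
r[5] = max(12+12, 16+0) = 24
r[6] = max(12+24, 16+12) = 36
r[7] = max(12+24, 16+12) = 36
r[8] = max(12+36, 16+24) = 48
r[9] = max(12+36, 16+24) = 48
r[10] = max(12+48, 16+36) = 60
r[11] = max(12+48, 16+36) = 60
One optimal cutting: pieces 2 + 2 + 2 + 2 + 2 with 1 yard of scrap → $60.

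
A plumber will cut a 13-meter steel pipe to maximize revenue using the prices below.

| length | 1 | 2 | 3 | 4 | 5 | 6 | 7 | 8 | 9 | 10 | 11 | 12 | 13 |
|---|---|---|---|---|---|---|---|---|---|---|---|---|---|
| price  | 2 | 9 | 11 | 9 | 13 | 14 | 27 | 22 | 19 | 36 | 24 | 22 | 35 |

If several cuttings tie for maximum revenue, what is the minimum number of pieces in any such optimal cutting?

6

Build r[k] bottom-up: r[k] = max over allowed piece i of (p[i] + r[k−i]).
r[1] = 2
r[2] = max(2+2, 9+0) = 9
r[3] = max(2+9, 9+2, 11+0) = 11
r[4] = max(2+11, 9+9, 11+2, 9+0) = 18
r[5] = max(2+18, 9+11, 11+9, 9+2, 13+0) = 20
r[6] = max(2+20, 9+18, 11+11, 9+9, 13+2, 14+0) = 27
r[7] = max(2+27, 9+20, 11+18, …, 14+2, 27+0) = 29
r[8] = max(2+29, 9+27, 11+20, …, 27+2, 22+0) = 36
r[9] = max(2+36, 9+29, 11+27, …, 22+2, 19+0) = 38
r[10] = max(2+38, 9+36, 11+29, …, 19+2, 36+0) = 45
r[11] = max(2+45, 9+38, 11+36, …, 36+2, 24+0) = 47
r[12] = max(2+47, 9+45, 11+38, …, 24+2, 22+0) = 54
r[13] = max(2+54, 9+47, 11+45, …, 22+2, 35+0) = 56
Maximum revenue is $56.
Now minimize piece count subject to staying optimal: for each k, pieces[k] = 1 + min over i with p[i]+r[k−i]=r[k] of pieces[k−i].
pieces[10] = 5
pieces[11] = 5
pieces[12] = 6
pieces[13] = 6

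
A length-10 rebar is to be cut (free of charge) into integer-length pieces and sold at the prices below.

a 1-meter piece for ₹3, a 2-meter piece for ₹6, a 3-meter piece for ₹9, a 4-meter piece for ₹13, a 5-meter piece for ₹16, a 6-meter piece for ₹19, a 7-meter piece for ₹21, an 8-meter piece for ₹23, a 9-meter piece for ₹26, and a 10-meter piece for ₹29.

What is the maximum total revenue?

32

Let R[k] be the best obtainable value from length k. For each k, try every first piece i and keep the best of price[i] + R[k−i].
R[1] = 3
R[2] = 6  (first piece 1, then R[1]=3)
R[3] = 9  (first piece 1, then R[2]=6)
R[4] = 13
R[5] = 16  (first piece 1, then R[4]=13)
R[6] = 19  (first piece 1, then R[5]=16)
R[7] = 22  (first piece 1, then R[6]=19)
R[8] = 26  (first piece 4, then R[4]=13)
R[9] = 29  (first piece 1, then R[8]=26)
R[10] = 32  (first piece 1, then R[9]=29)
One optimal cutting: 4 + 4 + 1 + 1 → ₹13 + ₹13 + ₹3 + ₹3 = ₹32.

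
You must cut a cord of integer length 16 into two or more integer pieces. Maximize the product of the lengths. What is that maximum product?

Fill P[k] for k=2..16: at each k try every first piece i and multiply by the better of (k−i) uncut or P[k−i].
P[2] = 1*max(1,0) = 1*1 = 1
P[3] = max(1*2, 2*1) = 2
P[4] = max(1*3, 2*2, 3*1) = 4
P[5] = max(1*4, 2*3, 3*2, 4*1) = 6
P[6] = max(1*6, 2*4, 3*3, 4*2, 5*1) = 9
P[7] = max(1*9, 2*6, 3*4, 4*3, 5*2, 6*1) = 12
P[8] = max(1*12, 2*9, 3*6, …, 6*2, 7*1) = 18
P[9] = max(1*18, 2*12, 3*9, …, 7*2, 8*1) = 27
P[10] = max(1*27, 2*18, 3*12, …, 8*2, 9*1) = 36
P[11] = max(1*36, 2*27, 3*18, …, 9*2, 10*1) = 54
P[12] = max(1*54, 2*36, 3*27, …, 10*2, 11*1) = 81
P[13] = max(1*81, 2*54, 3*36, …, 11*2, 12*1) = 108
P[14] = max(1*108, 2*81, 3*54, …, 12*2, 13*1) = 162
P[15] = max(1*162, 2*108, 3*81, …, 13*2, 14*1) = 243
P[16] = max(1*243, 2*162, 3*108, …, 14*2, 15*1) = 324
One optimal split: 3 + 3 + 3 + 3 + 2 + 2; product 3*3*3*3*2*2 = 324.

324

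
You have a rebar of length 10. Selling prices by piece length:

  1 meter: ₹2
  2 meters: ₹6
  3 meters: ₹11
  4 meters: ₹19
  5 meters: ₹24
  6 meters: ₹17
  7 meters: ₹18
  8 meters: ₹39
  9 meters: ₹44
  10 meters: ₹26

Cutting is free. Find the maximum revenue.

Build R[k] bottom-up: R[k] = max over allowed piece i of (p[i] + R[k−i]).
R[1] = 2
R[2] = max(2+2, 6+0) = 6
R[3] = max(2+6, 6+2, 11+0) = 11
R[4] = max(2+11, 6+6, 11+2, 19+0) = 19
R[5] = max(2+19, 6+11, 11+6, 19+2, 24+0) = 24
R[6] = max(2+24, 6+19, 11+11, 19+6, 24+2, 17+0) = 26
R[7] = max(2+26, 6+24, 11+19, …, 17+2, 18+0) = 30
R[8] = max(2+30, 6+26, 11+24, …, 18+2, 39+0) = 39
R[9] = max(2+39, 6+30, 11+26, …, 39+2, 44+0) = 44
R[10] = max(2+44, 6+39, 11+30, …, 44+2, 26+0) = 48
One optimal cutting: 5 + 5 → ₹24 + ₹24 = ₹48.

48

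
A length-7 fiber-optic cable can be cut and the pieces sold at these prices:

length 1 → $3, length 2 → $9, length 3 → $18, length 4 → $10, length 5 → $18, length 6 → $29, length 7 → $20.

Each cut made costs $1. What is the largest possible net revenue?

Let r[k] be the best obtainable value from length k. For each k, try every first piece i and keep the best of price[i] + r[k−i] minus the 1 cut fee when i<k.
r[1] = 3
r[2] = max(3+3-1, 9+0) = 9
r[3] = max(3+9-1, 9+3-1, 18+0) = 18
r[4] = max(3+18-1, 9+9-1, 18+3-1, 10+0) = 20
r[5] = max(3+20-1, 9+18-1, 18+9-1, 10+3-1, 18+0) = 26
r[6] = max(3+26-1, 9+20-1, 18+18-1, 10+9-1, 18+3-1, 29+0) = 35
r[7] = max(3+35-1, 9+26-1, 18+20-1, …, 29+3-1, 20+0) = 37
One optimal plan: pieces 3 + 3 + 1 (2 cuts) → $39 − $2 = $37.

37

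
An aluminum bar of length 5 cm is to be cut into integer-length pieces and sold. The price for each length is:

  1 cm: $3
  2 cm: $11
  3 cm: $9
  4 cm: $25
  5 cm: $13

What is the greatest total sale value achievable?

28

Consider every possible first cut. r[k] is the best of p[i]+r[k−i] over all sellable i≤k.
r[1] = 3
r[2] = max(3+3, 11+0) = 11
r[3] = max(3+11, 11+3, 9+0) = 14
r[4] = max(3+14, 11+11, 9+3, 25+0) = 25
r[5] = max(3+25, 11+14, 9+11, 25+3, 13+0) = 28
One optimal cutting: 4 + 1 → $25 + $3 = $28.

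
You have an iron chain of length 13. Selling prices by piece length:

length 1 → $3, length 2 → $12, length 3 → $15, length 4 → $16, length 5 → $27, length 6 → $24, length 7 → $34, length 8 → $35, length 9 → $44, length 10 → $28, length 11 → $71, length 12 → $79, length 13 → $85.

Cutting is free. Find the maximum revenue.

85

Let R[k] be the best obtainable value from length k. For each k, try every first piece i and keep the best of price[i] + R[k−i].
R[1] = 3
R[2] = max(3+3, 12+0) = 12
R[3] = max(3+12, 12+3, 15+0) = 15
R[4] = max(3+15, 12+12, 15+3, 16+0) = 24
R[5] = max(3+24, 12+15, 15+12, 16+3, 27+0) = 27
R[6] = max(3+27, 12+24, 15+15, 16+12, 27+3, 24+0) = 36
R[7] = max(3+36, 12+27, 15+24, …, 24+3, 34+0) = 39
R[8] = max(3+39, 12+36, 15+27, …, 34+3, 35+0) = 48
R[9] = max(3+48, 12+39, 15+36, …, 35+3, 44+0) = 51
R[10] = max(3+51, 12+48, 15+39, …, 44+3, 28+0) = 60
R[11] = max(3+60, 12+51, 15+48, …, 28+3, 71+0) = 71
R[12] = max(3+71, 12+60, 15+51, …, 71+3, 79+0) = 79
R[13] = max(3+79, 12+71, 15+60, …, 79+3, 85+0) = 85
Best is to sell the whole 13-link piece uncut for $85.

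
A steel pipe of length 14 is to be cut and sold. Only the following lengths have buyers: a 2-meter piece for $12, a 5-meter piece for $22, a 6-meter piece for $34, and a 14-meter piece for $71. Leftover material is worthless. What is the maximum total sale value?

84

Build r[k] bottom-up: r[k] = max over allowed piece i of (p[i] + r[k−i]).
r[1] = 0
r[2] = 12
r[3] = 12
r[4] = 24  (first piece 2, then r[2]=12)
r[5] = 24
r[6] = 36  (first piece 2, then r[4]=24)
r[7] = 36
r[8] = 48  (first piece 2, then r[6]=36)
r[9] = 48
r[10] = 60  (first piece 2, then r[8]=48)
r[11] = 60
r[12] = 72  (first piece 2, then r[10]=60)
r[13] = 72
r[14] = 84  (first piece 2, then r[12]=72)
One optimal cutting: 2 + 2 + 2 + 2 + 2 + 2 + 2 → $84.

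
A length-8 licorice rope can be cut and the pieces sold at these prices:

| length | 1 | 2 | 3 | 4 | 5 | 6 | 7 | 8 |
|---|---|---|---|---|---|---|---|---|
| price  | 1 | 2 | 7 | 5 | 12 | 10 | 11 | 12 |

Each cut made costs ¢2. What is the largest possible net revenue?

Consider every possible first cut. v[k] is the best of p[i]+v[k−i] over all sellable i≤k, charging 2 whenever i<k.
v[1] = 1
v[2] = 2
v[3] = 7
v[4] = 6  (first piece 1, then v[3]=7)
v[5] = 12
v[6] = 12  (first piece 3, then v[3]=7)
v[7] = 12  (first piece 2, then v[5]=12)
v[8] = 17  (first piece 3, then v[5]=12)
One optimal plan: pieces 5 + 3 (1 cut) → ¢19 − ¢2 = ¢17.

17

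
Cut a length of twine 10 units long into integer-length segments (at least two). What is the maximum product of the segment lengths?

36

Define m[k] = max over 1≤i<k of i · max(k−i, m[k−i]); the inner max lets the remainder stay uncut if that's better.
m[2] = 1×max(1,0) = 1×1 = 1
m[3] = max(1×2, 2×1) = 2
m[4] = max(1×3, 2×2, 3×1) = 4
m[5] = max(1×4, 2×3, 3×2, 4×1) = 6
m[6] = max(1×6, 2×4, 3×3, 4×2, 5×1) = 9
m[7] = max(1×9, 2×6, 3×4, 4×3, 5×2, 6×1) = 12
m[8] = max(1×12, 2×9, 3×6, …, 6×2, 7×1) = 18
m[9] = max(1×18, 2×12, 3×9, …, 7×2, 8×1) = 27
m[10] = max(1×27, 2×18, 3×12, …, 8×2, 9×1) = 36
One optimal split: 3 + 3 + 2 + 2; product 3×3×2×2 = 36.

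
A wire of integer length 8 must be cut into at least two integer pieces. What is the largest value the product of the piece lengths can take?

18

Let g[k] be the best product for length k (with at least one cut). For each first piece i, the rest contributes max(k−i, g[k−i]).
g[2] = 1×max(1,0) = 1×1 = 1
g[3] = 1×max(2,1) = 1×2 = 2
g[4] = 2×max(2,1) = 2×2 = 4
g[5] = 2×max(3,2) = 2×3 = 6
g[6] = 3×max(3,2) = 3×3 = 9
g[7] = 2×max(5,6) = 2×6 = 12
g[8] = 2×max(6,9) = 2×9 = 18
One optimal split: 3 + 3 + 2; product 3×3×2 = 18.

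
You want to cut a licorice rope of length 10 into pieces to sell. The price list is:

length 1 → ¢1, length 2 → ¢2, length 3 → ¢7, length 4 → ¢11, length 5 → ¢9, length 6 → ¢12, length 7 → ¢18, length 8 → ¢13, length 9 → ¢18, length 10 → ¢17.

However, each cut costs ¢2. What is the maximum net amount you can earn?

23

Consider every possible first cut. v[k] is the best of p[i]+v[k−i] over all sellable i≤k, charging 2 whenever i<k.
v[1] = 1
v[2] = 2
v[3] = 7
v[4] = 11
v[5] = 10  (first piece 1, then v[4]=11)
v[6] = 12  (first piece 3, then v[3]=7)
v[7] = 18
v[8] = 20  (first piece 4, then v[4]=11)
v[9] = 19  (first piece 1, then v[8]=20)
v[10] = 23  (first piece 3, then v[7]=18)
One optimal plan: pieces 7 + 3 (1 cut) → ¢25 − ¢2 = ¢23.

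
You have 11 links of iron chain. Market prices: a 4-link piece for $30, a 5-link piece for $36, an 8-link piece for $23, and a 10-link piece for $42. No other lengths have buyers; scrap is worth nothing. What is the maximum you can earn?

Build r[k] bottom-up: r[k] = max over allowed piece i of (p[i] + r[k−i]).
r[1] = 0
r[2] = 0
r[3] = 0
r[4] = 30
r[5] = max(30+0, 36+0) = 36
r[6] = max(30+0, 36+0) = 36
r[7] = max(30+0, 36+0) = 36
r[8] = max(30+30, 36+0, 23+0) = 60
r[9] = max(30+36, 36+30, 23+0) = 66
r[10] = max(30+36, 36+36, 23+0, 42+0) = 72
r[11] = max(30+36, 36+36, 23+0, 42+0) = 72
One optimal cutting: pieces 5 + 5 with 1 link of scrap → $72.

72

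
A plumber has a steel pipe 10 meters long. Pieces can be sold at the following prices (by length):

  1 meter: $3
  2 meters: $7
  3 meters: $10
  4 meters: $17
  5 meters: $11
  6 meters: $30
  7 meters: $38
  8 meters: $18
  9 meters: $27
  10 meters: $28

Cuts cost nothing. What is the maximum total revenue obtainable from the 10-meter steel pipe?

48

Consider every possible first cut. best[k] is the best of p[i]+best[k−i] over all sellable i≤k.
best[1] = 3
best[2] = max(3+3, 7+0) = 7
best[3] = max(3+7, 7+3, 10+0) = 10
best[4] = max(3+10, 7+7, 10+3, 17+0) = 17
best[5] = max(3+17, 7+10, 10+7, 17+3, 11+0) = 20
best[6] = max(3+20, 7+17, 10+10, 17+7, 11+3, 30+0) = 30
best[7] = max(3+30, 7+20, 10+17, …, 30+3, 38+0) = 38
best[8] = max(3+38, 7+30, 10+20, …, 38+3, 18+0) = 41
best[9] = max(3+41, 7+38, 10+30, …, 18+3, 27+0) = 45
best[10] = max(3+45, 7+41, 10+38, …, 27+3, 28+0) = 48
One optimal cutting: 7 + 2 + 1 → $38 + $7 + $3 = $48.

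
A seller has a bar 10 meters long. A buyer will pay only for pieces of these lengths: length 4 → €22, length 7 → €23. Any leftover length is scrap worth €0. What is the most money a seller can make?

Consider every possible first cut. f[k] is the best of p[i]+f[k−i] over all sellable i≤k.
f[1] = 0
f[2] = 0
f[3] = 0
f[4] = 22
f[5] = 22
f[6] = 22
f[7] = 23
f[8] = 44  (first piece 4, then f[4]=22)
f[9] = 44
f[10] = 44
One optimal cutting: pieces 4 + 4 with 2 meters of scrap → €44.

44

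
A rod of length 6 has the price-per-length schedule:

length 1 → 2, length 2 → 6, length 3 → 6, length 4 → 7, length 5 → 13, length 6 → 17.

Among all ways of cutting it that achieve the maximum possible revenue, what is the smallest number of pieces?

3

Consider every possible first cut. r[k] is the best of p[i]+r[k−i] over all sellable i≤k.
r[1] = 2
r[2] = 6
r[3] = 8  (first piece 1, then r[2]=6)
r[4] = 12  (first piece 2, then r[2]=6)
r[5] = 14  (first piece 1, then r[4]=12)
r[6] = 18  (first piece 2, then r[4]=12)
Maximum revenue is 18.
Now minimize piece count subject to staying optimal: for each k, pieces[k] = 1 + min over i with p[i]+r[k−i]=r[k] of pieces[k−i].
pieces[3] = 2
pieces[4] = 2
pieces[5] = 3
pieces[6] = 3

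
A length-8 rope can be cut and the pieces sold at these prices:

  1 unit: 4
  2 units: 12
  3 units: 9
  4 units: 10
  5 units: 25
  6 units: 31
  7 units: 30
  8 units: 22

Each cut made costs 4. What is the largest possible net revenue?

Build r[k] bottom-up: r[k] = max over allowed piece i of (p[i] + r[k−i]) − 4 per cut.
r[1] = 4
r[2] = max(4+4-4, 12+0) = 12
r[3] = max(4+12-4, 12+4-4, 9+0) = 12
r[4] = max(4+12-4, 12+12-4, 9+4-4, 10+0) = 20
r[5] = max(4+20-4, 12+12-4, 9+12-4, 10+4-4, 25+0) = 25
r[6] = max(4+25-4, 12+20-4, 9+12-4, 10+12-4, 25+4-4, 31+0) = 31
r[7] = max(4+31-4, 12+25-4, 9+20-4, …, 31+4-4, 30+0) = 33
r[8] = max(4+33-4, 12+31-4, 9+25-4, …, 30+4-4, 22+0) = 39
One optimal plan: pieces 6 + 2 (1 cut) → 43 − 4 = 39.

39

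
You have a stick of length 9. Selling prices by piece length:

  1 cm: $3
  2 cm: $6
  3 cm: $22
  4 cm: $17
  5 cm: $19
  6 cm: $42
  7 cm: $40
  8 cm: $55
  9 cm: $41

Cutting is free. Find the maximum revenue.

Consider every possible first cut. R[k] is the best of p[i]+R[k−i] over all sellable i≤k.
R[1] = 3
R[2] = max(3+3, 6+0) = 6
R[3] = max(3+6, 6+3, 22+0) = 22
R[4] = max(3+22, 6+6, 22+3, 17+0) = 25
R[5] = max(3+25, 6+22, 22+6, 17+3, 19+0) = 28
R[6] = max(3+28, 6+25, 22+22, 17+6, 19+3, 42+0) = 44
R[7] = max(3+44, 6+28, 22+25, …, 42+3, 40+0) = 47
R[8] = max(3+47, 6+44, 22+28, …, 40+3, 55+0) = 55
R[9] = max(3+55, 6+47, 22+44, …, 55+3, 41+0) = 66
One optimal cutting: 3 + 3 + 3 → $22 + $22 + $22 = $66.

66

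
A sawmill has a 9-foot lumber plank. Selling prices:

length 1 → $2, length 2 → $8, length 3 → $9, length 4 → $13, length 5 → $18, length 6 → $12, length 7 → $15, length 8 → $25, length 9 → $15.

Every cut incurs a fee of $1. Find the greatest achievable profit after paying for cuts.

Let v[k] be the best obtainable value from length k. For each k, try every first piece i and keep the best of price[i] + v[k−i] minus the 1 cut fee when i<k.
v[1] = 2
v[2] = max(2+2-1, 8+0) = 8
v[3] = max(2+8-1, 8+2-1, 9+0) = 9
v[4] = max(2+9-1, 8+8-1, 9+2-1, 13+0) = 15
v[5] = max(2+15-1, 8+9-1, 9+8-1, 13+2-1, 18+0) = 18
v[6] = max(2+18-1, 8+15-1, 9+9-1, 13+8-1, 18+2-1, 12+0) = 22
v[7] = max(2+22-1, 8+18-1, 9+15-1, …, 12+2-1, 15+0) = 25
v[8] = max(2+25-1, 8+22-1, 9+18-1, …, 15+2-1, 25+0) = 29
v[9] = max(2+29-1, 8+25-1, 9+22-1, …, 25+2-1, 15+0) = 32
One optimal plan: pieces 5 + 2 + 2 (2 cuts) → $34 − $2 = $32.

32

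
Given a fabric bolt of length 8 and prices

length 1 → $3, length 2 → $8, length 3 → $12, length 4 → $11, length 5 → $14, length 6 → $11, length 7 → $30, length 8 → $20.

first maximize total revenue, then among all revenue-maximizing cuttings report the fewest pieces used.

2

Build r[k] bottom-up: r[k] = max over allowed piece i of (p[i] + r[k−i]).
r[1] = 3
r[2] = 8
r[3] = 12
r[4] = 16  (first piece 2, then r[2]=8)
r[5] = 20  (first piece 2, then r[3]=12)
r[6] = 24  (first piece 2, then r[4]=16)
r[7] = 30
r[8] = 33  (first piece 1, then r[7]=30)
Maximum revenue is $33.
Now minimize piece count subject to staying optimal: for each k, pieces[k] = 1 + min over i with p[i]+r[k−i]=r[k] of pieces[k−i].
pieces[5] = 2
pieces[6] = 2
pieces[7] = 1
pieces[8] = 2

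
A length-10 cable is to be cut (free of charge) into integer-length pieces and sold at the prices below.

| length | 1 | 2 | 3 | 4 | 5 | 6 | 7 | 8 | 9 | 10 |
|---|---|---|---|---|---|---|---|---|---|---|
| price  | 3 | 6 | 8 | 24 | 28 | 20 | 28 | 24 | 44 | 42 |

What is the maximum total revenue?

56

Build R[k] bottom-up: R[k] = max over allowed piece i of (p[i] + R[k−i]).
R[1] = 3
R[2] = 6  (first piece 1, then R[1]=3)
R[3] = 9  (first piece 1, then R[2]=6)
R[4] = 24
R[5] = 28
R[6] = 31  (first piece 1, then R[5]=28)
R[7] = 34  (first piece 1, then R[6]=31)
R[8] = 48  (first piece 4, then R[4]=24)
R[9] = 52  (first piece 4, then R[5]=28)
R[10] = 56  (first piece 5, then R[5]=28)
One optimal cutting: 5 + 5 → 28 + 28 = 56.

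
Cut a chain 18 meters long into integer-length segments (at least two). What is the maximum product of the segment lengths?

729

Fill f[k] for k=2..18: at each k try every first piece i and multiply by the better of (k−i) uncut or f[k−i].
f[2] = 1×max(1,0) = 1×1 = 1
f[3] = 1×max(2,1) = 1×2 = 2
f[4] = 2×max(2,1) = 2×2 = 4
f[5] = 2×max(3,2) = 2×3 = 6
f[6] = 3×max(3,2) = 3×3 = 9
f[7] = 2×max(5,6) = 2×6 = 12
f[8] = 2×max(6,9) = 2×9 = 18
f[9] = 3×max(6,9) = 3×9 = 27
f[10] = 2×max(8,18) = 2×18 = 36
f[11] = 2×max(9,27) = 2×27 = 54
f[12] = 3×max(9,27) = 3×27 = 81
f[13] = 2×max(11,54) = 2×54 = 108
f[14] = 2×max(12,81) = 2×81 = 162
f[15] = 3×max(12,81) = 3×81 = 243
f[16] = 2×max(14,162) = 2×162 = 324
f[17] = 2×max(15,243) = 2×243 = 486
f[18] = 3×max(15,243) = 3×243 = 729
One optimal split: 3 + 3 + 3 + 3 + 3 + 3; product 3×3×3×3×3×3 = 729.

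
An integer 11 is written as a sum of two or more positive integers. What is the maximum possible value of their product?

Fill prod[k] for k=2..11: at each k try every first piece i and multiply by the better of (k−i) uncut or prod[k−i].
prod[2] = 1×max(1,0) = 1×1 = 1
prod[3] = 1×max(2,1) = 1×2 = 2
prod[4] = 2×max(2,1) = 2×2 = 4
prod[5] = 2×max(3,2) = 2×3 = 6
prod[6] = 3×max(3,2) = 3×3 = 9
prod[7] = 2×max(5,6) = 2×6 = 12
prod[8] = 2×max(6,9) = 2×9 = 18
prod[9] = 3×max(6,9) = 3×9 = 27
prod[10] = 2×max(8,18) = 2×18 = 36
prod[11] = 2×max(9,27) = 2×27 = 54
One optimal split: 3 + 3 + 3 + 2; product 3×3×3×2 = 54.

54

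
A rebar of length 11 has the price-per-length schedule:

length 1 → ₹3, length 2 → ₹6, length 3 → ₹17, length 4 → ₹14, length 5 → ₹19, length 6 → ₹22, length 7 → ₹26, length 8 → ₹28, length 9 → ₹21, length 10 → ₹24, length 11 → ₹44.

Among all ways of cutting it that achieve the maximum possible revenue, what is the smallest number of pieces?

Build r[k] bottom-up: r[k] = max over allowed piece i of (p[i] + r[k−i]).
r[1] = 3
r[2] = 6  (first piece 1, then r[1]=3)
r[3] = 17
r[4] = 20  (first piece 1, then r[3]=17)
r[5] = 23  (first piece 1, then r[4]=20)
r[6] = 34  (first piece 3, then r[3]=17)
r[7] = 37  (first piece 1, then r[6]=34)
r[8] = 40  (first piece 1, then r[7]=37)
r[9] = 51  (first piece 3, then r[6]=34)
r[10] = 54  (first piece 1, then r[9]=51)
r[11] = 57  (first piece 1, then r[10]=54)
Maximum revenue is ₹57.
Now minimize piece count subject to staying optimal: for each k, pieces[k] = 1 + min over i with p[i]+r[k−i]=r[k] of pieces[k−i].
pieces[8] = 3
pieces[9] = 3
pieces[10] = 4
pieces[11] = 4

4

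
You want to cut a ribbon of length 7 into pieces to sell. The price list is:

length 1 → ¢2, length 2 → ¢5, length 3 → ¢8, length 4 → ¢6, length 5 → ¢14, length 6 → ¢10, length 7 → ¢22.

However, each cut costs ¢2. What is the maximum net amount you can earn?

Build net[k] bottom-up: net[k] = max over allowed piece i of (p[i] + net[k−i]) − 2 per cut.
net[1] = 2
net[2] = 5
net[3] = 8
net[4] = 8  (first piece 1, then net[3]=8)
net[5] = 14
net[6] = 14  (first piece 1, then net[5]=14)
net[7] = 22
Best is to make no cuts and sell whole for ¢22.

22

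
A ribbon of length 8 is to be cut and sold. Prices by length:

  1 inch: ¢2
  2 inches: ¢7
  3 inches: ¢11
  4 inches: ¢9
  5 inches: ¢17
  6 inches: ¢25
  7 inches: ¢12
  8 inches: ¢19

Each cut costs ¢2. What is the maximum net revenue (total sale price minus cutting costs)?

30

Consider every possible first cut. r[k] is the best of p[i]+r[k−i] over all sellable i≤k, charging 2 whenever i<k.
r[1] = 2
r[2] = 7
r[3] = 11
r[4] = 12  (first piece 2, then r[2]=7)
r[5] = 17
r[6] = 25
r[7] = 25  (first piece 1, then r[6]=25)
r[8] = 30  (first piece 2, then r[6]=25)
One optimal plan: pieces 6 + 2 (1 cut) → ¢32 − ¢2 = ¢30.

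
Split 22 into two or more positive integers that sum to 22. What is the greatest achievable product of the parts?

Let P[k] be the best product for length k (with at least one cut). For each first piece i, the rest contributes max(k−i, P[k−i]).
P[2] = 1*max(1,0) = 1*1 = 1
P[3] = 1*max(2,1) = 1*2 = 2
P[4] = 2*max(2,1) = 2*2 = 4
P[5] = 2*max(3,2) = 2*3 = 6
P[6] = 3*max(3,2) = 3*3 = 9
P[7] = 2*max(5,6) = 2*6 = 12
P[8] = 2*max(6,9) = 2*9 = 18
P[9] = 3*max(6,9) = 3*9 = 27
P[10] = 2*max(8,18) = 2*18 = 36
P[11] = 2*max(9,27) = 2*27 = 54
P[12] = 3*max(9,27) = 3*27 = 81
P[13] = 2*max(11,54) = 2*54 = 108
P[14] = 2*max(12,81) = 2*81 = 162
P[15] = 3*max(12,81) = 3*81 = 243
P[16] = 2*max(14,162) = 2*162 = 324
P[17] = 2*max(15,243) = 2*243 = 486
P[18] = 3*max(15,243) = 3*243 = 729
P[19] = 2*max(17,486) = 2*486 = 972
P[20] = 2*max(18,729) = 2*729 = 1458
P[21] = 3*max(18,729) = 3*729 = 2187
P[22] = 2*max(20,1458) = 2*1458 = 2916
One optimal split: 3 + 3 + 3 + 3 + 3 + 3 + 2 + 2; product 3*3*3*3*3*3*2*2 = 2916.

2916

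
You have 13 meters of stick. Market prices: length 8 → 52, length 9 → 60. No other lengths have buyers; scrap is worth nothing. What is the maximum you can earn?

Build r[k] bottom-up: r[k] = max over allowed piece i of (p[i] + r[k−i]).
r[1] = 0
r[2] = 0
r[3] = 0
r[4] = 0
r[5] = 0
r[6] = 0
r[7] = 0
r[8] = 52
r[9] = 60
r[10] = 60
r[11] = 60
r[12] = 60
r[13] = 60
One optimal cutting: pieces 9 with 4 meters of scrap → 60.

60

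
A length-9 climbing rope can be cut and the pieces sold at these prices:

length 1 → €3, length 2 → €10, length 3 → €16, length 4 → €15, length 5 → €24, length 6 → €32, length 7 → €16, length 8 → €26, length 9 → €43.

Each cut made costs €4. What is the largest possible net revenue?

44

Consider every possible first cut. v[k] is the best of p[i]+v[k−i] over all sellable i≤k, charging 4 whenever i<k.
v[1] = 3
v[2] = max(3+3-4, 10+0) = 10
v[3] = max(3+10-4, 10+3-4, 16+0) = 16
v[4] = max(3+16-4, 10+10-4, 16+3-4, 15+0) = 16
v[5] = max(3+16-4, 10+16-4, 16+10-4, 15+3-4, 24+0) = 24
v[6] = max(3+24-4, 10+16-4, 16+16-4, 15+10-4, 24+3-4, 32+0) = 32
v[7] = max(3+32-4, 10+24-4, 16+16-4, …, 32+3-4, 16+0) = 31
v[8] = max(3+31-4, 10+32-4, 16+24-4, …, 16+3-4, 26+0) = 38
v[9] = max(3+38-4, 10+31-4, 16+32-4, …, 26+3-4, 43+0) = 44
One optimal plan: pieces 6 + 3 (1 cut) → €48 − €4 = €44.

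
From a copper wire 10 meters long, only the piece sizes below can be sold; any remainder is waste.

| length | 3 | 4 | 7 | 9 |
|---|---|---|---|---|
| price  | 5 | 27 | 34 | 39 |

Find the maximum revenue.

Consider every possible first cut. f[k] is the best of p[i]+f[k−i] over all sellable i≤k.
f[1] = 0
f[2] = 0
f[3] = 5
f[4] = max(5+0, 27+0) = 27
f[5] = max(5+0, 27+0) = 27
f[6] = max(5+5, 27+0) = 27
f[7] = max(5+27, 27+5, 34+0) = 34
f[8] = max(5+27, 27+27, 34+0) = 54
f[9] = max(5+27, 27+27, 34+0, 39+0) = 54
f[10] = max(5+34, 27+27, 34+5, 39+0) = 54
One optimal cutting: pieces 4 + 4 with 2 meters of scrap → €54.

54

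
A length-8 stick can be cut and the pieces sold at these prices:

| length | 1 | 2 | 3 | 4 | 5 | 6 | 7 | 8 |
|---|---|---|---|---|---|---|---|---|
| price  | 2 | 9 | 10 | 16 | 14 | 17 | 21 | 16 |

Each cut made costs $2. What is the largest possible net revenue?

Consider every possible first cut. v[k] is the best of p[i]+v[k−i] over all sellable i≤k, charging 2 whenever i<k.
v[1] = 2
v[2] = max(2+2-2, 9+0) = 9
v[3] = max(2+9-2, 9+2-2, 10+0) = 10
v[4] = max(2+10-2, 9+9-2, 10+2-2, 16+0) = 16
v[5] = max(2+16-2, 9+10-2, 10+9-2, 16+2-2, 14+0) = 17
v[6] = max(2+17-2, 9+16-2, 10+10-2, 16+9-2, 14+2-2, 17+0) = 23
v[7] = max(2+23-2, 9+17-2, 10+16-2, …, 17+2-2, 21+0) = 24
v[8] = max(2+24-2, 9+23-2, 10+17-2, …, 21+2-2, 16+0) = 30
One optimal plan: pieces 2 + 2 + 2 + 2 (3 cuts) → $36 − $6 = $30.

30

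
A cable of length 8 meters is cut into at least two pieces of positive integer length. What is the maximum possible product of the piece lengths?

Fill prod[k] for k=2..8: at each k try every first piece i and multiply by the better of (k−i) uncut or prod[k−i].
prod[2] = 1·max(1,0) = 1·1 = 1
prod[3] = max(1·2, 2·1) = 2
prod[4] = max(1·3, 2·2, 3·1) = 4
prod[5] = max(1·4, 2·3, 3·2, 4·1) = 6
prod[6] = max(1·6, 2·4, 3·3, 4·2, 5·1) = 9
prod[7] = max(1·9, 2·6, 3·4, 4·3, 5·2, 6·1) = 12
prod[8] = max(1·12, 2·9, 3·6, …, 6·2, 7·1) = 18
One optimal split: 3 + 3 + 2; product 3·3·2 = 18.

18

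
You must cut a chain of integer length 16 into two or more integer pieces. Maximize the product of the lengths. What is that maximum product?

324

Define g[k] = max over 1≤i<k of i · max(k−i, g[k−i]); the inner max lets the remainder stay uncut if that's better.
g[2] = 1×max(1,0) = 1×1 = 1
g[3] = 1×max(2,1) = 1×2 = 2
g[4] = 2×max(2,1) = 2×2 = 4
g[5] = 2×max(3,2) = 2×3 = 6
g[6] = 3×max(3,2) = 3×3 = 9
g[7] = 2×max(5,6) = 2×6 = 12
g[8] = 2×max(6,9) = 2×9 = 18
g[9] = 3×max(6,9) = 3×9 = 27
g[10] = 2×max(8,18) = 2×18 = 36
g[11] = 2×max(9,27) = 2×27 = 54
g[12] = 3×max(9,27) = 3×27 = 81
g[13] = 2×max(11,54) = 2×54 = 108
g[14] = 2×max(12,81) = 2×81 = 162
g[15] = 3×max(12,81) = 3×81 = 243
g[16] = 2×max(14,162) = 2×162 = 324
One optimal split: 3 + 3 + 3 + 3 + 2 + 2; product 3×3×3×3×2×2 = 324.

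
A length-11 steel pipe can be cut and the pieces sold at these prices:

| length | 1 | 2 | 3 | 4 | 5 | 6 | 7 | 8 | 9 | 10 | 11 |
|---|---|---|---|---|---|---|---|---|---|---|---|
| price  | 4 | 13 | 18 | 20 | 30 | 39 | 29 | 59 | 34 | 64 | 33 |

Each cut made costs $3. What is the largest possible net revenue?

74

Build r[k] bottom-up: r[k] = max over allowed piece i of (p[i] + r[k−i]) − 3 per cut.
r[1] = 4
r[2] = 13
r[3] = 18
r[4] = 23  (first piece 2, then r[2]=13)
r[5] = 30
r[6] = 39
r[7] = 40  (first piece 1, then r[6]=39)
r[8] = 59
r[9] = 60  (first piece 1, then r[8]=59)
r[10] = 69  (first piece 2, then r[8]=59)
r[11] = 74  (first piece 3, then r[8]=59)
One optimal plan: pieces 8 + 3 (1 cut) → $77 − $3 = $74.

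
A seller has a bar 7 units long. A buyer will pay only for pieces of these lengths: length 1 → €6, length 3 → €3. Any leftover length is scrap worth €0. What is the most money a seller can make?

42

Consider every possible first cut. r[k] is the best of p[i]+r[k−i] over all sellable i≤k.
r[1] = 6
r[2] = 12  (first piece 1, then r[1]=6)
r[3] = max(6+12, 3+0) = 18
r[4] = max(6+18, 3+6) = 24
r[5] = max(6+24, 3+12) = 30
r[6] = max(6+30, 3+18) = 36
r[7] = max(6+36, 3+24) = 42
One optimal cutting: 1 + 1 + 1 + 1 + 1 + 1 + 1 → €42.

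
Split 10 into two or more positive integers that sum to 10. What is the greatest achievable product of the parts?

Let P[k] be the best product for length k (with at least one cut). For each first piece i, the rest contributes max(k−i, P[k−i]).
P[2] = 1·max(1,0) = 1·1 = 1
P[3] = max(1·2, 2·1) = 2
P[4] = max(1·3, 2·2, 3·1) = 4
P[5] = max(1·4, 2·3, 3·2, 4·1) = 6
P[6] = max(1·6, 2·4, 3·3, 4·2, 5·1) = 9
P[7] = max(1·9, 2·6, 3·4, 4·3, 5·2, 6·1) = 12
P[8] = max(1·12, 2·9, 3·6, …, 6·2, 7·1) = 18
P[9] = max(1·18, 2·12, 3·9, …, 7·2, 8·1) = 27
P[10] = max(1·27, 2·18, 3·12, …, 8·2, 9·1) = 36
One optimal split: 3 + 3 + 2 + 2; product 3·3·2·2 = 36.

36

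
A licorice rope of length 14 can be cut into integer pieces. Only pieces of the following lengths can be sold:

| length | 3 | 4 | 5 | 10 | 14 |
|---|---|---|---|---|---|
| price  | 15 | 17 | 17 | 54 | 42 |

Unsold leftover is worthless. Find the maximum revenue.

Build best[k] bottom-up: best[k] = max over allowed piece i of (p[i] + best[k−i]).
best[1] = 0
best[2] = 0
best[3] = 15
best[4] = max(15+0, 17+0) = 17
best[5] = max(15+0, 17+0, 17+0) = 17
best[6] = max(15+15, 17+0, 17+0) = 30
best[7] = max(15+17, 17+15, 17+0) = 32
best[8] = max(15+17, 17+17, 17+15) = 34
best[9] = max(15+30, 17+17, 17+17) = 45
best[10] = max(15+32, 17+30, 17+17, 54+0) = 54
best[11] = max(15+34, 17+32, 17+30, 54+0) = 54
best[12] = max(15+45, 17+34, 17+32, 54+0) = 60
best[13] = max(15+54, 17+45, 17+34, 54+15) = 69
best[14] = max(15+54, 17+54, 17+45, 54+17, 42+0) = 71
One optimal cutting: 10 + 4 → ¢71.

71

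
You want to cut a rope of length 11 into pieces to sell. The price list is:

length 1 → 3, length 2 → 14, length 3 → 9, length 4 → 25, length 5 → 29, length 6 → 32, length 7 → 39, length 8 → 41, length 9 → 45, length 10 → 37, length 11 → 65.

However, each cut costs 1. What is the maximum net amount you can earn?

Let r[k] be the best obtainable value from length k. For each k, try every first piece i and keep the best of price[i] + r[k−i] minus the 1 cut fee when i<k.
r[1] = 3
r[2] = max(3+3-1, 14+0) = 14
r[3] = max(3+14-1, 14+3-1, 9+0) = 16
r[4] = max(3+16-1, 14+14-1, 9+3-1, 25+0) = 27
r[5] = max(3+27-1, 14+16-1, 9+14-1, 25+3-1, 29+0) = 29
r[6] = max(3+29-1, 14+27-1, 9+16-1, 25+14-1, 29+3-1, 32+0) = 40
r[7] = max(3+40-1, 14+29-1, 9+27-1, …, 32+3-1, 39+0) = 42
r[8] = max(3+42-1, 14+40-1, 9+29-1, …, 39+3-1, 41+0) = 53
r[9] = max(3+53-1, 14+42-1, 9+40-1, …, 41+3-1, 45+0) = 55
r[10] = max(3+55-1, 14+53-1, 9+42-1, …, 45+3-1, 37+0) = 66
r[11] = max(3+66-1, 14+55-1, 9+53-1, …, 37+3-1, 65+0) = 68
One optimal plan: pieces 2 + 2 + 2 + 2 + 2 + 1 (5 cuts) → 73 − 5 = 68.

68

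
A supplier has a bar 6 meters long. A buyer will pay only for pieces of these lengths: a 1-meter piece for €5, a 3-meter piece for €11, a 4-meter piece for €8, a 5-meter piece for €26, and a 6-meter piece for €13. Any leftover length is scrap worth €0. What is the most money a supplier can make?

31

Let r[k] be the best obtainable value from length k. For each k, try every first piece i and keep the best of price[i] + r[k−i].
r[1] = 5
r[2] = 10  (first piece 1, then r[1]=5)
r[3] = 15  (first piece 1, then r[2]=10)
r[4] = 20  (first piece 1, then r[3]=15)
r[5] = 26
r[6] = 31  (first piece 1, then r[5]=26)
One optimal cutting: 5 + 1 → €31.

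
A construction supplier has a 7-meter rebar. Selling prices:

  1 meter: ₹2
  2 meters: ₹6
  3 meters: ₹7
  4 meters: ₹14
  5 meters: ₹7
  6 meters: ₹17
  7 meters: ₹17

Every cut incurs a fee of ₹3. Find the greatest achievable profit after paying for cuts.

Build v[k] bottom-up: v[k] = max over allowed piece i of (p[i] + v[k−i]) − 3 per cut.
v[1] = 2
v[2] = max(2+2-3, 6+0) = 6
v[3] = max(2+6-3, 6+2-3, 7+0) = 7
v[4] = max(2+7-3, 6+6-3, 7+2-3, 14+0) = 14
v[5] = max(2+14-3, 6+7-3, 7+6-3, 14+2-3, 7+0) = 13
v[6] = max(2+13-3, 6+14-3, 7+7-3, 14+6-3, 7+2-3, 17+0) = 17
v[7] = max(2+17-3, 6+13-3, 7+14-3, …, 17+2-3, 17+0) = 18
One optimal plan: pieces 4 + 3 (1 cut) → ₹21 − ₹3 = ₹18.

18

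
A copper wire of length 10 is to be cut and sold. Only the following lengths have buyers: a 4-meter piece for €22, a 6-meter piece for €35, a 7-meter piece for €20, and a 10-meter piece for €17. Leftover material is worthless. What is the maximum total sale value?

Let best[k] be the best obtainable value from length k. For each k, try every first piece i and keep the best of price[i] + best[k−i].
best[1] = 0
best[2] = 0
best[3] = 0
best[4] = 22
best[5] = 22
best[6] = max(22+0, 35+0) = 35
best[7] = max(22+0, 35+0, 20+0) = 35
best[8] = max(22+22, 35+0, 20+0) = 44
best[9] = max(22+22, 35+0, 20+0) = 44
best[10] = max(22+35, 35+22, 20+0, 17+0) = 57
One optimal cutting: 6 + 4 → €57.

57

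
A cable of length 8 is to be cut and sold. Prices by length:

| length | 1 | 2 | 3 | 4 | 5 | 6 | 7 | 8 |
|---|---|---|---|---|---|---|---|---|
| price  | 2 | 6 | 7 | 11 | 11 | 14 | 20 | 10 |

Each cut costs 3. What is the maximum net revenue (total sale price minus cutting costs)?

19

Build r[k] bottom-up: r[k] = max over allowed piece i of (p[i] + r[k−i]) − 3 per cut.
r[1] = 2
r[2] = 6
r[3] = 7
r[4] = 11
r[5] = 11
r[6] = 14  (first piece 2, then r[4]=11)
r[7] = 20
r[8] = 19  (first piece 1, then r[7]=20)
One optimal plan: pieces 7 + 1 (1 cut) → 22 − 3 = 19.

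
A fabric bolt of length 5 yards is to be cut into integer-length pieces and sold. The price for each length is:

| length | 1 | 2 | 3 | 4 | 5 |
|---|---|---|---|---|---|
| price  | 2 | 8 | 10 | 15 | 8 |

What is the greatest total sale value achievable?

18

Let v[k] be the best obtainable value from length k. For each k, try every first piece i and keep the best of price[i] + v[k−i].
v[1] = 2
v[2] = max(2+2, 8+0) = 8
v[3] = max(2+8, 8+2, 10+0) = 10
v[4] = max(2+10, 8+8, 10+2, 15+0) = 16
v[5] = max(2+16, 8+10, 10+8, 15+2, 8+0) = 18
One optimal cutting: 2 + 2 + 1 → $8 + $8 + $2 = $18.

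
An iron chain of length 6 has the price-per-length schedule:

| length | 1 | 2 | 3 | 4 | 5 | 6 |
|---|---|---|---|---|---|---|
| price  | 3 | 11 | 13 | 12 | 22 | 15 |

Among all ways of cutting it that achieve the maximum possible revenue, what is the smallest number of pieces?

3

Build r[k] bottom-up: r[k] = max over allowed piece i of (p[i] + r[k−i]).
r[1] = 3
r[2] = 11
r[3] = 14  (first piece 1, then r[2]=11)
r[4] = 22  (first piece 2, then r[2]=11)
r[5] = 25  (first piece 1, then r[4]=22)
r[6] = 33  (first piece 2, then r[4]=22)
Maximum revenue is $33.
Now minimize piece count subject to staying optimal: for each k, pieces[k] = 1 + min over i with p[i]+r[k−i]=r[k] of pieces[k−i].
pieces[3] = 2
pieces[4] = 2
pieces[5] = 3
pieces[6] = 3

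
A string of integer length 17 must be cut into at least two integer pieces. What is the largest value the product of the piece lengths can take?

Fill f[k] for k=2..17: at each k try every first piece i and multiply by the better of (k−i) uncut or f[k−i].
Small cases: f[2]=1, f[3]=2, f[4]=4, f[5]=6, f[6]=9, f[7]=12, f[8]=18, f[9]=27, f[10]=36.
f[11] = max(1×36, 2×27, 3×18, …, 9×2, 10×1) = 54
f[12] = max(1×54, 2×36, 3×27, …, 10×2, 11×1) = 81
f[13] = max(1×81, 2×54, 3×36, …, 11×2, 12×1) = 108
f[14] = max(1×108, 2×81, 3×54, …, 12×2, 13×1) = 162
f[15] = max(1×162, 2×108, 3×81, …, 13×2, 14×1) = 243
f[16] = max(1×243, 2×162, 3×108, …, 14×2, 15×1) = 324
f[17] = max(1×324, 2×243, 3×162, …, 15×2, 16×1) = 486
One optimal split: 3 + 3 + 3 + 3 + 3 + 2; product 3×3×3×3×3×2 = 486.

486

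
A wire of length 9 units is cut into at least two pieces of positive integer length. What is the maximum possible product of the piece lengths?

Define prod[k] = max over 1≤i<k of i · max(k−i, prod[k−i]); the inner max lets the remainder stay uncut if that's better.
Small cases: prod[2]=1.
prod[3] = max(1·2, 2·1) = 2
prod[4] = max(1·3, 2·2, 3·1) = 4
prod[5] = max(1·4, 2·3, 3·2, 4·1) = 6
prod[6] = max(1·6, 2·4, 3·3, 4·2, 5·1) = 9
prod[7] = max(1·9, 2·6, 3·4, 4·3, 5·2, 6·1) = 12
prod[8] = max(1·12, 2·9, 3·6, …, 6·2, 7·1) = 18
prod[9] = max(1·18, 2·12, 3·9, …, 7·2, 8·1) = 27
One optimal split: 3 + 3 + 3; product 3·3·3 = 27.

27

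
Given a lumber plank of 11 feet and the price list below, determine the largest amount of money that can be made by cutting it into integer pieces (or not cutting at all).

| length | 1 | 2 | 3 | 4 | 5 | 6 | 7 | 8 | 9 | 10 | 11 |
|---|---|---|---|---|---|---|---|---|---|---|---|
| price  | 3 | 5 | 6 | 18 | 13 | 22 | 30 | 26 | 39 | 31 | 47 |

Consider every possible first cut. r[k] is the best of p[i]+r[k−i] over all sellable i≤k.
r[1] = 3
r[2] = 6  (first piece 1, then r[1]=3)
r[3] = 9  (first piece 1, then r[2]=6)
r[4] = 18
r[5] = 21  (first piece 1, then r[4]=18)
r[6] = 24  (first piece 1, then r[5]=21)
r[7] = 30
r[8] = 36  (first piece 4, then r[4]=18)
r[9] = 39  (first piece 1, then r[8]=36)
r[10] = 42  (first piece 1, then r[9]=39)
r[11] = 48  (first piece 4, then r[7]=30)
One optimal cutting: 7 + 4 → $30 + $18 = $48.

48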